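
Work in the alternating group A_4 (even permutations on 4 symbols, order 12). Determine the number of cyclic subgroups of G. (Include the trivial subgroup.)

8

Each element a generates a cyclic subgroup ⟨a⟩; distinct elements may generate the same one (a cyclic group of order d has φ(d) generators).
Cyclic subgroups by order — order 1: 1; order 2: 3; order 3: 4.
Total: 8.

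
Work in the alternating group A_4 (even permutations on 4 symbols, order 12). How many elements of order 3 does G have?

The elements of order 3 are: (2 3 4), (2 4 3), (1 2 3), (1 2 4), (1 3 2), (1 3 4), (1 4 2), (1 4 3).
That's 8.

8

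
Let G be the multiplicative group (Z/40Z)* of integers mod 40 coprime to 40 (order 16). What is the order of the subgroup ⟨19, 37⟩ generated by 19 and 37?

|⟨19⟩| = 2 and |⟨37⟩| = 4, so |H| is a multiple of lcm(2, 4) = 4 and divides |G| = 16.
Closing under the operation: H = {1, 7, 9, 11, 13, 19, 23, 37}, so |H| = 8.

8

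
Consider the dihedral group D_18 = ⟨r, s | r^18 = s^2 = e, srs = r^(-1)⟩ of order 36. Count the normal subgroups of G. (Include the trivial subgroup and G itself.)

9

G has 45 subgroups. Checking conjugation-invariance by order — order 1: 1/1 normal; order 2: 1/19 normal; order 3: 1/1 normal; order 4: 0/9 normal; order 6: 1/7 normal; order 9: 1/1 normal; order 12: 0/3 normal; order 18: 3/3 normal; order 36: 1/1 normal.
Total normal subgroups: 9.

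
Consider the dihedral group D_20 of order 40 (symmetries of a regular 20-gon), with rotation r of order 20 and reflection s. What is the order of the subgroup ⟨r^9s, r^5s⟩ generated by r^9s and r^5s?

10

|⟨r^9s⟩| = 2 and |⟨r^5s⟩| = 2, so |H| is a multiple of lcm(2, 2) = 2 and divides |G| = 40.
Closing under the operation: H = {e, r^4, r^8, r^12, r^16, rs, r^5s, r^9s, r^13s, r^17s}, so |H| = 10.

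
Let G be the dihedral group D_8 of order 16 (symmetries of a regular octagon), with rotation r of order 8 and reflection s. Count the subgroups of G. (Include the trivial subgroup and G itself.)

19

|G| = 16, so by Lagrange every subgroup order divides 16. Divisors: 1, 2, 4, 8, 16.
Subgroups by order — order 1: 1; order 2: 9; order 4: 5; order 8: 3; order 16: 1.
Total: 1 + 9 + 5 + 3 + 1 = 19.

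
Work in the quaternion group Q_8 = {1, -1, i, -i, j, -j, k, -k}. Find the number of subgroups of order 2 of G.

|G| = 8 and 2 | 8, so subgroups of order 2 are possible by Lagrange.
The subgroups of order 2 are: {1, -1}.
So G has 1 subgroup of order 2.

1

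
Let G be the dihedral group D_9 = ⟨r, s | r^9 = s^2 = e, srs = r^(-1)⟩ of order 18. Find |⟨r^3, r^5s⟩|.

|⟨r^3⟩| = 3 and |⟨r^5s⟩| = 2, so |H| is a multiple of lcm(3, 2) = 6 and divides |G| = 18.
Closing under the operation: H = {e, r^3, r^6, r^2s, r^5s, r^8s}, so |H| = 6.

6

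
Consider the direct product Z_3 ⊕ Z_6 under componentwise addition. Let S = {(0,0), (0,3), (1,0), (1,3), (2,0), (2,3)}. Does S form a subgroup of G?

|S| = 6 divides |G| = 18, consistent with Lagrange.
S contains the identity, every element's inverse is in S, and S is closed under +: it is a subgroup.
In fact S = ⟨(2,3)⟩.

Yes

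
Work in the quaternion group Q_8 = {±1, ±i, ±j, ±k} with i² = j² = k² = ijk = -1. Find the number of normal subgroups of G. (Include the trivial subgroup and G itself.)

6

G has 6 subgroups. Checking conjugation-invariance by order — order 1: 1/1 normal; order 2: 1/1 normal; order 4: 3/3 normal; order 8: 1/1 normal.
Total normal subgroups: 6.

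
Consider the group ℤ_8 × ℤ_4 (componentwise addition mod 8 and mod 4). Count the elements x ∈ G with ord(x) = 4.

12

An element (a,b) has order lcm(ord(a), ord(b)); count pairs with lcm equal to 4.
Enumerating gives 12 such elements.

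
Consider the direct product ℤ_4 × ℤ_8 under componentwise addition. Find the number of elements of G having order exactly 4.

12

An element (a,b) has order lcm(ord(a), ord(b)); count pairs with lcm equal to 4.
Enumerating gives 12 such elements.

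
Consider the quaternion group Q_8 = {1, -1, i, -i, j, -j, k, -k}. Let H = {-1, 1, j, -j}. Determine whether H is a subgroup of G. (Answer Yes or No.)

Yes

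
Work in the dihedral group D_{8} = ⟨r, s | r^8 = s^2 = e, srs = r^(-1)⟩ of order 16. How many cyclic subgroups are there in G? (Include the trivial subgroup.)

12

Each element a generates a cyclic subgroup ⟨a⟩; distinct elements may generate the same one (a cyclic group of order d has φ(d) generators).
Cyclic subgroups by order — order 1: 1; order 2: 9; order 4: 1; order 8: 1.
Total: 12.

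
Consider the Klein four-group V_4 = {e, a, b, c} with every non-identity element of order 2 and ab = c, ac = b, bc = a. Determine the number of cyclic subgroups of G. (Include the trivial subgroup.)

Each element a generates a cyclic subgroup ⟨a⟩; distinct elements may generate the same one (a cyclic group of order d has φ(d) generators).
Cyclic subgroups by order — order 1: 1; order 2: 3.
Total: 4.

4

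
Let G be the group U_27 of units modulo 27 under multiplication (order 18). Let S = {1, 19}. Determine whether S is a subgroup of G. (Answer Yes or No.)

19 ∈ S but its inverse 10 ∉ S, so S is not a subgroup.

No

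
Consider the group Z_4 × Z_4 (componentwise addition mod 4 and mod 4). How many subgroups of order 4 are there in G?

7

|G| = 16 and 4 | 16, so subgroups of order 4 are possible by Lagrange.
The subgroups of order 4 are: {(0,0), (0,1), (0,2), (0,3)}; {(0,0), (0,2), (2,0), (2,2)}; {(0,0), (0,2), (2,1), (2,3)}; {(0,0), (1,0), (2,0), (3,0)}; … (7 in all).
So G has 7 subgroups of order 4.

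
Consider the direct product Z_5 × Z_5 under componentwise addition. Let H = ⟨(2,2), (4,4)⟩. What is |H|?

5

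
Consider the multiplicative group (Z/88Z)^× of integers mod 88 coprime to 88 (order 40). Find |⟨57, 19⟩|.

20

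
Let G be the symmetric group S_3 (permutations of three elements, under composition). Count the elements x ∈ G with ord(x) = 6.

No element of G has order 6 (even though 6 | 6).

0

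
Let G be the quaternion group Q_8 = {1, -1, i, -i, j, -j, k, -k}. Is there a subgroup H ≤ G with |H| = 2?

2 | 8. A subgroup of order 2 is {1, -1}.

Yes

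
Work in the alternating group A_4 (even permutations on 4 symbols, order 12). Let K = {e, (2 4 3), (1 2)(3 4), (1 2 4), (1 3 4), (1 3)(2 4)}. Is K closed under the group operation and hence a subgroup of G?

No

(2 4 3) ∈ K but its inverse (2 3 4) ∉ K, so K is not a subgroup.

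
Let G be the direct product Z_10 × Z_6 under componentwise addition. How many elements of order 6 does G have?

6

An element (a,b) has order lcm(ord(a), ord(b)); count pairs with lcm equal to 6.
Enumerating gives 6 such elements.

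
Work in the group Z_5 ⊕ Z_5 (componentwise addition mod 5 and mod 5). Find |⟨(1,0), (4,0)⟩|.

5

|⟨(1,0)⟩| = 5 and |⟨(4,0)⟩| = 5, so |H| is a multiple of lcm(5, 5) = 5 and divides |G| = 25.
Closing under the operation: H = {(0,0), (1,0), (2,0), (3,0), (4,0)}, so |H| = 5.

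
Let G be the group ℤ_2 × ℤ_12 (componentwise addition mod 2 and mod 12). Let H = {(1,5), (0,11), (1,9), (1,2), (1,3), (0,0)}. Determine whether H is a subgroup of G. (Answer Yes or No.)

(1,2) ∈ H but its inverse (1,10) ∉ H, so H is not a subgroup.

No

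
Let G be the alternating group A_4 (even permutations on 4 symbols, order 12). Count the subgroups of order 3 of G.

4

|G| = 12 and 3 | 12, so subgroups of order 3 are possible by Lagrange.
The subgroups of order 3 are: {e, (1 2 3), (1 3 2)}; {e, (1 2 4), (1 4 2)}; {e, (1 3 4), (1 4 3)}; {e, (2 3 4), (2 4 3)}.
So G has 4 subgroups of order 3.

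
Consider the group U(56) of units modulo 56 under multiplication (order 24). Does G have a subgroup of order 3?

3 | 24. A subgroup of order 3 is {1, 9, 25}.

Yes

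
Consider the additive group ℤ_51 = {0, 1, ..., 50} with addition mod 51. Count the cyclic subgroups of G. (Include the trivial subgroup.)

4

Group the elements of G by the cyclic subgroup they generate; each cyclic subgroup of order d accounts for φ(d) elements.
Cyclic subgroups by order — order 1: 1; order 3: 1; order 17: 1; order 51: 1.
Total: 4.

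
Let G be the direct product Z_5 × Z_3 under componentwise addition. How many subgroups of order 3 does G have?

|G| = 15 and 3 | 15, so subgroups of order 3 are possible by Lagrange.
The subgroups of order 3 are: {(0,0), (0,1), (0,2)}.
So G has 1 subgroup of order 3.

1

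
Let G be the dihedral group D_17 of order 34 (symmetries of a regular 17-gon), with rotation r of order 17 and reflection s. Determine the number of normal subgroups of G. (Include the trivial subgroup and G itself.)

3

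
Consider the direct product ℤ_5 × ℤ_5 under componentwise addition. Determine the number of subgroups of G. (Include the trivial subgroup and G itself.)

8

|G| = 25, so by Lagrange every subgroup order divides 25. Divisors: 1, 5, 25.
Subgroups by order — order 1: 1; order 5: 6; order 25: 1.
Total: 1 + 6 + 1 = 8.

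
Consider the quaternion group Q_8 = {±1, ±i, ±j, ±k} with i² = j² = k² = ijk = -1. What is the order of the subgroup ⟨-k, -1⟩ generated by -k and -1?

4

|⟨-k⟩| = 4 and |⟨-1⟩| = 2, so |H| is a multiple of lcm(4, 2) = 4 and divides |G| = 8.
Closing under the operation: H = {1, -1, k, -k}, so |H| = 4.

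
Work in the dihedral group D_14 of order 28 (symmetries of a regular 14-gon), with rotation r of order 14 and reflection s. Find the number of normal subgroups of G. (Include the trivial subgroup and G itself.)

G has 28 subgroups. Checking conjugation-invariance by order — order 1: 1/1 normal; order 2: 1/15 normal; order 4: 0/7 normal; order 7: 1/1 normal; order 14: 3/3 normal; order 28: 1/1 normal.
Total normal subgroups: 7.

7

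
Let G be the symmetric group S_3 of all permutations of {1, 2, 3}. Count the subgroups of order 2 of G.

3

|G| = 6 and 2 | 6, so subgroups of order 2 are possible by Lagrange.
The subgroups of order 2 are: {e, (1 2)}; {e, (1 3)}; {e, (2 3)}.
So G has 3 subgroups of order 2.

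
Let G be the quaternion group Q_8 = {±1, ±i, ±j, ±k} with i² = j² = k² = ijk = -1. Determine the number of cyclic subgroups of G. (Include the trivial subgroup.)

Each element a generates a cyclic subgroup ⟨a⟩; distinct elements may generate the same one (a cyclic group of order d has φ(d) generators).
Cyclic subgroups by order — order 1: 1; order 2: 1; order 4: 3.
Total: 5.

5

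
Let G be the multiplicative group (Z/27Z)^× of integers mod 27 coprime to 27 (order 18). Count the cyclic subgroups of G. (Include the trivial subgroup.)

Group the elements of G by the cyclic subgroup they generate; each cyclic subgroup of order d accounts for φ(d) elements.
Cyclic subgroups by order — order 1: 1; order 2: 1; order 3: 1; order 6: 1; order 9: 1; order 18: 1.
Total: 6.

6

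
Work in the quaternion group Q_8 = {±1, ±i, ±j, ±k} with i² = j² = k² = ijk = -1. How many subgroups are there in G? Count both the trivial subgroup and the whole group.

6

|G| = 8, so by Lagrange every subgroup order divides 8. Divisors: 1, 2, 4, 8.
Subgroups by order — order 1: 1; order 2: 1; order 4: 3; order 8: 1.
Total: 1 + 1 + 3 + 1 = 6.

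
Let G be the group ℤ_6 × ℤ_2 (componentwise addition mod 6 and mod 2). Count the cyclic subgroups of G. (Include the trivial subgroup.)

8

Each element a generates a cyclic subgroup ⟨a⟩; distinct elements may generate the same one (a cyclic group of order d has φ(d) generators).
Cyclic subgroups by order — order 1: 1; order 2: 3; order 3: 1; order 6: 3.
Total: 8.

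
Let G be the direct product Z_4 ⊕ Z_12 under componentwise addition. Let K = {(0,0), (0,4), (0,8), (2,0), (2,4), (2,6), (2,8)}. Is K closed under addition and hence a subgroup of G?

No

|K| = 7 does not divide |G| = 48, so by Lagrange K is not a subgroup.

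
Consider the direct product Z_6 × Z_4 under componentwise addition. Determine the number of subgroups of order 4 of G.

3

|G| = 24 and 4 | 24, so subgroups of order 4 are possible by Lagrange.
The subgroups of order 4 are: {(0,0), (0,1), (0,2), (0,3)}; {(0,0), (0,2), (3,0), (3,2)}; {(0,0), (0,2), (3,1), (3,3)}.
So G has 3 subgroups of order 4.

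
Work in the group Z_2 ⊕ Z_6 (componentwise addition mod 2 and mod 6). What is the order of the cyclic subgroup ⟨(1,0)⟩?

2

The order of (1,0) in Z_2 × Z_6 is lcm(ord(1) in Z_2, ord(0) in Z_6).
ord(1) = 2 and ord(0) = 1, so |⟨(1,0)⟩| = lcm(2, 1) = 2.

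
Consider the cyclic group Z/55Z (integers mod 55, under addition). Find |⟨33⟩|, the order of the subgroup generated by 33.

In Z/55Z, the order of an element a is n/gcd(a, n).
gcd(33, 55) = 11, so |⟨33⟩| = 55/11 = 5.

5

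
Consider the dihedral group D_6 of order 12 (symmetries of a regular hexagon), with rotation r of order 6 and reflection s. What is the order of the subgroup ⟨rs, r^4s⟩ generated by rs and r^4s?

4

|⟨rs⟩| = 2 and |⟨r^4s⟩| = 2, so |H| is a multiple of lcm(2, 2) = 2 and divides |G| = 12.
Closing under the operation: H = {e, r^3, rs, r^4s}, so |H| = 4.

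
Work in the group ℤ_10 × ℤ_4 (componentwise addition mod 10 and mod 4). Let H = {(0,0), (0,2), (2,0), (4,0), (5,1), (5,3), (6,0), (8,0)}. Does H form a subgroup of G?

No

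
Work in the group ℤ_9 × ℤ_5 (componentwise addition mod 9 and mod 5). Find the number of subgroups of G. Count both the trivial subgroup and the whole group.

|G| = 45, so by Lagrange every subgroup order divides 45. Divisors: 1, 3, 5, 9, 15, 45.
Subgroups by order — order 1: 1; order 3: 1; order 5: 1; order 9: 1; order 15: 1; order 45: 1.
Total: 1 + 1 + 1 + 1 + 1 + 1 = 6.

6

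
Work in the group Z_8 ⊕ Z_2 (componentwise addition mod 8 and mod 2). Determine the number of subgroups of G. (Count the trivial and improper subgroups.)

11

|G| = 16, so by Lagrange every subgroup order divides 16. Divisors: 1, 2, 4, 8, 16.
Subgroups by order — order 1: 1; order 2: 3; order 4: 3; order 8: 3; order 16: 1.
Total: 1 + 3 + 3 + 3 + 1 = 11.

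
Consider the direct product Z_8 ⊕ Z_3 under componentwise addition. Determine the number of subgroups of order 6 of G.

1

|G| = 24 and 6 | 24, so subgroups of order 6 are possible by Lagrange.
The subgroups of order 6 are: {(0,0), (0,1), (0,2), (4,0), (4,1), (4,2)}.
So G has 1 subgroup of order 6.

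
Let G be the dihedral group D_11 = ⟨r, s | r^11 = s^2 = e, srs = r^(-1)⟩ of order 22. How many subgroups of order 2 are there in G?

|G| = 22 and 2 | 22, so subgroups of order 2 are possible by Lagrange.
The subgroups of order 2 are: {e, r^10s}; {e, r^2s}; {e, r^3s}; {e, r^4s}; … (11 in all).
So G has 11 subgroups of order 2.

11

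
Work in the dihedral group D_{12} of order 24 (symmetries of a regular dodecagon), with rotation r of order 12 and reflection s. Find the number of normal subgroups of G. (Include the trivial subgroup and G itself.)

9

G has 34 subgroups. Checking conjugation-invariance by order — order 1: 1/1 normal; order 2: 1/13 normal; order 3: 1/1 normal; order 4: 1/7 normal; order 6: 1/5 normal; order 8: 0/3 normal; order 12: 3/3 normal; order 24: 1/1 normal.
Total normal subgroups: 9.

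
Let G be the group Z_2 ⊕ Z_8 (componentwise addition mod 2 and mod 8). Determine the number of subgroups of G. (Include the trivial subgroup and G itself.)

|G| = 16, so by Lagrange every subgroup order divides 16. Divisors: 1, 2, 4, 8, 16.
Subgroups by order — order 1: 1; order 2: 3; order 4: 3; order 8: 3; order 16: 1.
Total: 1 + 3 + 3 + 3 + 1 = 11.

11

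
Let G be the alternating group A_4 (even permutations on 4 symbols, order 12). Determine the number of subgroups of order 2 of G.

3

|G| = 12 and 2 | 12, so subgroups of order 2 are possible by Lagrange.
The subgroups of order 2 are: {e, (1 2)(3 4)}; {e, (1 3)(2 4)}; {e, (1 4)(2 3)}.
So G has 3 subgroups of order 2.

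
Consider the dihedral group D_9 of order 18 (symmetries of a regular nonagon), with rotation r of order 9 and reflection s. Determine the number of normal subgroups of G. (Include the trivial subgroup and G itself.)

G has 16 subgroups. Checking conjugation-invariance by order — order 1: 1/1 normal; order 2: 0/9 normal; order 3: 1/1 normal; order 6: 0/3 normal; order 9: 1/1 normal; order 18: 1/1 normal.
Total normal subgroups: 4.

4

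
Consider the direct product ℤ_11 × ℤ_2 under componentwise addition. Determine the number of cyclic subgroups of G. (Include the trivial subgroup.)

4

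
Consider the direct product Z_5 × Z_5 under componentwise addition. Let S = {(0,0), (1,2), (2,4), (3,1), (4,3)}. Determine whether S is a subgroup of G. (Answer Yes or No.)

Yes

|S| = 5 divides |G| = 25, consistent with Lagrange.
S contains the identity, every element's inverse is in S, and S is closed under +: it is a subgroup.
In fact S = ⟨(4,3)⟩.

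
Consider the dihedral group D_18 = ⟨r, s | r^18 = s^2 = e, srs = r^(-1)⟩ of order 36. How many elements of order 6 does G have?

The elements of order 6 are: r^3, r^15.
That's 2.

2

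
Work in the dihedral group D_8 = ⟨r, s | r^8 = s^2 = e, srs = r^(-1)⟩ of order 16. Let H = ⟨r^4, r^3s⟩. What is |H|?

4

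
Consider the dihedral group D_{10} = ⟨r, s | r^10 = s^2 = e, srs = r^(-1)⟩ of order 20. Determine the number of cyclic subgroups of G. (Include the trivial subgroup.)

14

Group the elements of G by the cyclic subgroup they generate; each cyclic subgroup of order d accounts for φ(d) elements.
Cyclic subgroups by order — order 1: 1; order 2: 11; order 5: 1; order 10: 1.
Total: 14.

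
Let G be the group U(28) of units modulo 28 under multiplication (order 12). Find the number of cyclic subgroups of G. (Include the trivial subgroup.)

8

Group the elements of G by the cyclic subgroup they generate; each cyclic subgroup of order d accounts for φ(d) elements.
Cyclic subgroups by order — order 1: 1; order 2: 3; order 3: 1; order 6: 3.
Total: 8.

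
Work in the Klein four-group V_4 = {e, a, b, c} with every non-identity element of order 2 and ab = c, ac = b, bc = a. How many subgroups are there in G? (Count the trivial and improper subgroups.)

5

|G| = 4, so by Lagrange every subgroup order divides 4. Divisors: 1, 2, 4.
Subgroups by order — order 1: 1; order 2: 3; order 4: 1.
Total: 1 + 3 + 1 = 5.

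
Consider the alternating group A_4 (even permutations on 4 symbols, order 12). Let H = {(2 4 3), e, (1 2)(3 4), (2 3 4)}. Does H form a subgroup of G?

Closure fails: (2 4 3) ∘ (1 2)(3 4) = (1 4 2) ∉ H. So H is not a subgroup.

No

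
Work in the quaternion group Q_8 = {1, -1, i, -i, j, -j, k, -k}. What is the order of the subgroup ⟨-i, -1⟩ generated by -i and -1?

4

|⟨-i⟩| = 4 and |⟨-1⟩| = 2, so |H| is a multiple of lcm(4, 2) = 4 and divides |G| = 8.
Closing under the operation: H = {1, -1, i, -i}, so |H| = 4.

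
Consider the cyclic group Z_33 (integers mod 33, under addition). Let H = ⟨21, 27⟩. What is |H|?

11

|⟨21⟩| = 11 and |⟨27⟩| = 11, so |H| is a multiple of lcm(11, 11) = 11 and divides |G| = 33.
Closing under the operation: H = {0, 3, 6, 9, 12, 15, 18, 21, 24, 27, 30}, so |H| = 11.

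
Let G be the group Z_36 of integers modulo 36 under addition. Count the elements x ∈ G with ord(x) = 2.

In a cyclic group of order 36, the number of elements of order d (for d | 36) is φ(d).
φ(2) = 1.

1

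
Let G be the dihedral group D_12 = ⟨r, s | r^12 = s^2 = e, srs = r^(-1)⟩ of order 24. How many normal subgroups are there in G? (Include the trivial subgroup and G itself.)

9

G has 34 subgroups. Checking conjugation-invariance by order — order 1: 1/1 normal; order 2: 1/13 normal; order 3: 1/1 normal; order 4: 1/7 normal; order 6: 1/5 normal; order 8: 0/3 normal; order 12: 3/3 normal; order 24: 1/1 normal.
Total normal subgroups: 9.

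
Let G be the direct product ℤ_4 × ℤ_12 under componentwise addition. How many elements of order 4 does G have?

An element (a,b) has order lcm(ord(a), ord(b)); count pairs with lcm equal to 4.
Enumerating gives 12 such elements.

12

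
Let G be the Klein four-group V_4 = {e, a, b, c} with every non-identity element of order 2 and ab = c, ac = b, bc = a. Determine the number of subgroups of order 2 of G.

|G| = 4 and 2 | 4, so subgroups of order 2 are possible by Lagrange.
The subgroups of order 2 are: {e, a}; {e, b}; {e, c}.
So G has 3 subgroups of order 2.

3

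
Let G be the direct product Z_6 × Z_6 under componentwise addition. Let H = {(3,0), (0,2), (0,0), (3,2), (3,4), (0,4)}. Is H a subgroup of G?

|H| = 6 divides |G| = 36, consistent with Lagrange.
H contains the identity, every element's inverse is in H, and H is closed under +: it is a subgroup.
In fact H = ⟨(3,4)⟩.

Yes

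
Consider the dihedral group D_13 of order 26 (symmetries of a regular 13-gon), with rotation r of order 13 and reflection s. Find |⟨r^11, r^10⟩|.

|⟨r^11⟩| = 13 and |⟨r^10⟩| = 13, so |H| is a multiple of lcm(13, 13) = 13 and divides |G| = 26.
Closing under the operation: H = {e, r, r^2, r^3, r^4, r^5, r^6, r^7, r^8, r^9, r^10, r^11, r^12}, so |H| = 13.

13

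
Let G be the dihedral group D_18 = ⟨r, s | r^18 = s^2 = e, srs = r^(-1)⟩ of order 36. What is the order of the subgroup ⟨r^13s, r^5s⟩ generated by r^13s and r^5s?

|⟨r^13s⟩| = 2 and |⟨r^5s⟩| = 2, so |H| is a multiple of lcm(2, 2) = 2 and divides |G| = 36.
Closing under the operation: H = {e, r^2, r^4, r^6, r^8, r^10, r^12, r^14, r^16, rs, r^3s, r^5s, r^7s, r^9s, r^11s, r^13s, r^15s, r^17s}, so |H| = 18.

18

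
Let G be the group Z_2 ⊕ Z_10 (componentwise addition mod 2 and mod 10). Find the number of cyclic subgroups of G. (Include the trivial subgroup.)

8

Group the elements of G by the cyclic subgroup they generate; each cyclic subgroup of order d accounts for φ(d) elements.
Cyclic subgroups by order — order 1: 1; order 2: 3; order 5: 1; order 10: 3.
Total: 8.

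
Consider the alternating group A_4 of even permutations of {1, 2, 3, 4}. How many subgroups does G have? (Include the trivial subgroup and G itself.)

10

|G| = 12, so by Lagrange every subgroup order divides 12. Divisors: 1, 2, 3, 4, 6, 12.
Subgroups by order — order 1: 1; order 2: 3; order 3: 4; order 4: 1; order 6: 0; order 12: 1.
Total: 1 + 3 + 4 + 1 + 0 + 1 = 10.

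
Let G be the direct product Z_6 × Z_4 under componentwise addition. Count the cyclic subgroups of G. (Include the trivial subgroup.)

12

A cyclic subgroup of order d is generated by each of its φ(d) elements of order d, so the cyclic subgroups of order d number (#elements of order d)/φ(d).
Cyclic subgroups by order — order 1: 1; order 2: 3; order 3: 1; order 4: 2; order 6: 3; order 12: 2.
Total: 12.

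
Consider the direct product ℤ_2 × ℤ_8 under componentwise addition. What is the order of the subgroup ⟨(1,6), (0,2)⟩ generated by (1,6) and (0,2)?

8

|⟨(1,6)⟩| = 4 and |⟨(0,2)⟩| = 4, so |H| is a multiple of lcm(4, 4) = 4 and divides |G| = 16.
Closing under the operation: H = {(0,0), (0,2), (0,4), (0,6), (1,0), (1,2), (1,4), (1,6)}, so |H| = 8.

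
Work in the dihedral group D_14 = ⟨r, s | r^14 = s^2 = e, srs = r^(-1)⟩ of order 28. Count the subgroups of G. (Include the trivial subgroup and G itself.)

|G| = 28, so by Lagrange every subgroup order divides 28. Divisors: 1, 2, 4, 7, 14, 28.
Subgroups by order — order 1: 1; order 2: 15; order 4: 7; order 7: 1; order 14: 3; order 28: 1.
Total: 1 + 15 + 7 + 1 + 3 + 1 = 28.

28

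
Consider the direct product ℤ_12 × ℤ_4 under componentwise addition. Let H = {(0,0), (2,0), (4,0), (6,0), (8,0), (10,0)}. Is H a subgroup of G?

Yes

|H| = 6 divides |G| = 48, consistent with Lagrange.
H contains the identity, every element's inverse is in H, and H is closed under +: it is a subgroup.
In fact H = ⟨(10,0)⟩.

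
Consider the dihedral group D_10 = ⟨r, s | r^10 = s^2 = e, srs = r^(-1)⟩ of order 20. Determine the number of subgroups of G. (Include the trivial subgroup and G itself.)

22

|G| = 20, so by Lagrange every subgroup order divides 20. Divisors: 1, 2, 4, 5, 10, 20.
Subgroups by order — order 1: 1; order 2: 11; order 4: 5; order 5: 1; order 10: 3; order 20: 1.
Total: 1 + 11 + 5 + 1 + 3 + 1 = 22.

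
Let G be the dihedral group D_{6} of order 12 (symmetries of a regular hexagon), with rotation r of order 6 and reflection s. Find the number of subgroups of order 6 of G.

3

|G| = 12 and 6 | 12, so subgroups of order 6 are possible by Lagrange.
The subgroups of order 6 are: {e, r, r^2, r^3, r^4, r^5}; {e, r^2, r^4, s, r^2s, r^4s}; {e, r^2, r^4, rs, r^3s, r^5s}.
So G has 3 subgroups of order 6.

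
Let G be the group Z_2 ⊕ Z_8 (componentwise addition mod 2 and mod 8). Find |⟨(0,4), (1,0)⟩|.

|⟨(0,4)⟩| = 2 and |⟨(1,0)⟩| = 2, so |H| is a multiple of lcm(2, 2) = 2 and divides |G| = 16.
Closing under the operation: H = {(0,0), (0,4), (1,0), (1,4)}, so |H| = 4.

4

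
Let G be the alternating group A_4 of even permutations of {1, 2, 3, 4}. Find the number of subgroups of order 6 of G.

0

|G| = 12 and 6 | 12, so subgroups of order 6 are possible by Lagrange.
Checking all subgroups of G, none has order 6.
So G has 0 subgroups of order 6.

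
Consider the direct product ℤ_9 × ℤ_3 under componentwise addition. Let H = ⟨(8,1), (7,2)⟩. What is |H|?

9

|⟨(8,1)⟩| = 9 and |⟨(7,2)⟩| = 9, so |H| is a multiple of lcm(9, 9) = 9 and divides |G| = 27.
Closing under the operation: H = {(0,0), (1,2), (2,1), (3,0), (4,2), (5,1), (6,0), (7,2), (8,1)}, so |H| = 9.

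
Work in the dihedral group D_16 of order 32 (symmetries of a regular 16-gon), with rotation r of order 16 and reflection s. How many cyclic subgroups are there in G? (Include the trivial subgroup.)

21

Group the elements of G by the cyclic subgroup they generate; each cyclic subgroup of order d accounts for φ(d) elements.
Cyclic subgroups by order — order 1: 1; order 2: 17; order 4: 1; order 8: 1; order 16: 1.
Total: 21.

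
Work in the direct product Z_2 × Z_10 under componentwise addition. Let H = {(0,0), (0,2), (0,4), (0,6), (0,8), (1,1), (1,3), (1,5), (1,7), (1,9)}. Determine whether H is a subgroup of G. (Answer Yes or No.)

|H| = 10 divides |G| = 20, consistent with Lagrange.
H contains the identity, every element's inverse is in H, and H is closed under +: it is a subgroup.
In fact H = ⟨(1,1)⟩.

Yes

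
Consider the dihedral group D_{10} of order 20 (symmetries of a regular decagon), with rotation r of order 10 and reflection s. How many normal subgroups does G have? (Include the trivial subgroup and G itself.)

G has 22 subgroups. Checking conjugation-invariance by order — order 1: 1/1 normal; order 2: 1/11 normal; order 4: 0/5 normal; order 5: 1/1 normal; order 10: 3/3 normal; order 20: 1/1 normal.
Total normal subgroups: 7.

7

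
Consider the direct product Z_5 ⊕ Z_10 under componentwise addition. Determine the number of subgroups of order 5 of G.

6

|G| = 50 and 5 | 50, so subgroups of order 5 are possible by Lagrange.
The subgroups of order 5 are: {(0,0), (0,2), (0,4), (0,6), (0,8)}; {(0,0), (1,0), (2,0), (3,0), (4,0)}; {(0,0), (1,2), (2,4), (3,6), (4,8)}; {(0,0), (1,4), (2,8), (3,2), (4,6)}; … (6 in all).
So G has 6 subgroups of order 5.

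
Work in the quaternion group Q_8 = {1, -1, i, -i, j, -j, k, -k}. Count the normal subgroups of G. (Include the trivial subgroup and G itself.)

G has 6 subgroups. Checking conjugation-invariance by order — order 1: 1/1 normal; order 2: 1/1 normal; order 4: 3/3 normal; order 8: 1/1 normal.
Total normal subgroups: 6.

6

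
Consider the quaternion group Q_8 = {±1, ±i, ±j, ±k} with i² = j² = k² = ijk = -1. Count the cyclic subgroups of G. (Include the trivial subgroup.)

5

Group the elements of G by the cyclic subgroup they generate; each cyclic subgroup of order d accounts for φ(d) elements.
Cyclic subgroups by order — order 1: 1; order 2: 1; order 4: 3.
Total: 5.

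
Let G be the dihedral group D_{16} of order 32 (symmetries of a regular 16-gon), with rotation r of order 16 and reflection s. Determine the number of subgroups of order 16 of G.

|G| = 32 and 16 | 32, so subgroups of order 16 are possible by Lagrange.
The subgroups of order 16 are: {e, r, r^2, r^3, r^4, r^5, r^6, r^7, r^8, r^9, r^10, r^11, r^12, r^13, r^14, r^15}; {e, r^2, r^4, r^6, r^8, r^10, r^12, r^14, s, r^2s, r^4s, r^6s, r^8s, r^10s, r^12s, r^14s}; {e, r^2, r^4, r^6, r^8, r^10, r^12, r^14, rs, r^3s, r^5s, r^7s, r^9s, r^11s, r^13s, r^15s}.
So G has 3 subgroups of order 16.

3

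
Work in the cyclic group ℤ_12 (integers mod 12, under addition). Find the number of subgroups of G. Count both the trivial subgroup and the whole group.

A cyclic group of order 12 has exactly one subgroup for each divisor of 12.
Divisors of 12: 1, 2, 3, 4, 6, 12.
So ℤ_12 has 6 subgroups.

6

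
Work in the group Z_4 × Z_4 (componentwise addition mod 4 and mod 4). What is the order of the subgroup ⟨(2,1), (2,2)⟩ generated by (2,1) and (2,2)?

|⟨(2,1)⟩| = 4 and |⟨(2,2)⟩| = 2, so |H| is a multiple of lcm(4, 2) = 4 and divides |G| = 16.
Closing under the operation: H = {(0,0), (0,1), (0,2), (0,3), (2,0), (2,1), (2,2), (2,3)}, so |H| = 8.

8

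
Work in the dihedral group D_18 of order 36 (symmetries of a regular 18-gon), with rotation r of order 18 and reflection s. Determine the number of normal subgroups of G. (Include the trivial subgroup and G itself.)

9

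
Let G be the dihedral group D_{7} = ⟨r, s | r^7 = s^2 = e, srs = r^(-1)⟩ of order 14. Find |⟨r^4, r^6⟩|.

7

|⟨r^4⟩| = 7 and |⟨r^6⟩| = 7, so |H| is a multiple of lcm(7, 7) = 7 and divides |G| = 14.
Closing under the operation: H = {e, r, r^2, r^3, r^4, r^5, r^6}, so |H| = 7.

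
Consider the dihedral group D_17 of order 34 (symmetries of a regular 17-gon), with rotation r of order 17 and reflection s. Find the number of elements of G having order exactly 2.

Enumerating element orders in G gives 17 elements of order 2.

17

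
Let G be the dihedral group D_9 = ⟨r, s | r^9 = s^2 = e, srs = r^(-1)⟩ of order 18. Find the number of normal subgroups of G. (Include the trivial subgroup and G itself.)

G has 16 subgroups. Checking conjugation-invariance by order — order 1: 1/1 normal; order 2: 0/9 normal; order 3: 1/1 normal; order 6: 0/3 normal; order 9: 1/1 normal; order 18: 1/1 normal.
Total normal subgroups: 4.

4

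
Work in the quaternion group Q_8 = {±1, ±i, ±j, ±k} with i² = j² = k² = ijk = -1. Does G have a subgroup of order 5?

No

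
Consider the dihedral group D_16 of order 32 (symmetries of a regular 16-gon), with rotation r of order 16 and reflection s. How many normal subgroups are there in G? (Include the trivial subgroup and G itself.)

G has 36 subgroups. Checking conjugation-invariance by order — order 1: 1/1 normal; order 2: 1/17 normal; order 4: 1/9 normal; order 8: 1/5 normal; order 16: 3/3 normal; order 32: 1/1 normal.
Total normal subgroups: 8.

8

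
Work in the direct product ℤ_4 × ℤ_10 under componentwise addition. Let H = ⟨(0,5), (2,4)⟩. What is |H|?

20

|⟨(0,5)⟩| = 2 and |⟨(2,4)⟩| = 10, so |H| is a multiple of lcm(2, 10) = 10 and divides |G| = 40.
Closing under the operation: H = {(0,0), (0,1), (0,2), (0,3), (0,4), (0,5), (0,6), (0,7), (0,8), (0,9), (2,0), (2,1), (2,2), (2,3), (2,4), (2,5), (2,6), (2,7), (2,8), (2,9)}, so |H| = 20.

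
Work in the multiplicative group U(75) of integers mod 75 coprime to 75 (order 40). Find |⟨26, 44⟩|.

20

|⟨26⟩| = 2 and |⟨44⟩| = 10, so |H| is a multiple of lcm(2, 10) = 10 and divides |G| = 40.
Closing under the operation: H = {1, 4, 11, 14, 16, 19, 26, 29, 31, 34, 41, 44, 46, 49, 56, 59, 61, 64, 71, 74}, so |H| = 20.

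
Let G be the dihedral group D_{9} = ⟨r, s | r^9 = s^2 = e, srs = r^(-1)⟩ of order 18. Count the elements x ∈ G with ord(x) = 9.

6

The elements of order 9 are: r, r^2, r^4, r^5, r^7, r^8.
That's 6.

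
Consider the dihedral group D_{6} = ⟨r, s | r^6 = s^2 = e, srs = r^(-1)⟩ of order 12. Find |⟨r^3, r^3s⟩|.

4

|⟨r^3⟩| = 2 and |⟨r^3s⟩| = 2, so |H| is a multiple of lcm(2, 2) = 2 and divides |G| = 12.
Closing under the operation: H = {e, r^3, s, r^3s}, so |H| = 4.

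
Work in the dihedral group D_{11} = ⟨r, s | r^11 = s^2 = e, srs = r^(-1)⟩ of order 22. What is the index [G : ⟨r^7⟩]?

|⟨r^7⟩| = 11 and |G| = 22.
By Lagrange, [G : H] = |G|/|H| = 22/11 = 2.

2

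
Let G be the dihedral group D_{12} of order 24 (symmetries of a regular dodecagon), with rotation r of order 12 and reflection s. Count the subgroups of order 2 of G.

13

|G| = 24 and 2 | 24, so subgroups of order 2 are possible by Lagrange.
The subgroups of order 2 are: {e, r^10s}; {e, r^11s}; {e, r^2s}; {e, r^3s}; … (13 in all).
So G has 13 subgroups of order 2.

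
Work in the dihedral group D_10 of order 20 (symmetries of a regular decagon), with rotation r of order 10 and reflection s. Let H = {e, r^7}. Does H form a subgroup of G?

No

r^7 ∈ H but its inverse r^3 ∉ H, so H is not a subgroup.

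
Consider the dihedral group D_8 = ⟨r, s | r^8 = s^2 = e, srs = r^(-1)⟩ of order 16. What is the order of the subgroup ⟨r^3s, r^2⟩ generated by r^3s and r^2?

|⟨r^3s⟩| = 2 and |⟨r^2⟩| = 4, so |H| is a multiple of lcm(2, 4) = 4 and divides |G| = 16.
Closing under the operation: H = {e, r^2, r^4, r^6, rs, r^3s, r^5s, r^7s}, so |H| = 8.

8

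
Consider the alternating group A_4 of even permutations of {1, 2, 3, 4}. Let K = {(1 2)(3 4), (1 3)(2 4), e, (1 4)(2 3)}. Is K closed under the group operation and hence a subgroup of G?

|K| = 4 divides |G| = 12, consistent with Lagrange.
K contains the identity, every element's inverse is in K, and K is closed under ∘: it is a subgroup.

Yes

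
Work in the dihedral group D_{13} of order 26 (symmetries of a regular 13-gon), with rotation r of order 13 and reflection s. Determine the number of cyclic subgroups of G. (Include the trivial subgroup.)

Each element a generates a cyclic subgroup ⟨a⟩; distinct elements may generate the same one (a cyclic group of order d has φ(d) generators).
Cyclic subgroups by order — order 1: 1; order 2: 13; order 13: 1.
Total: 15.

15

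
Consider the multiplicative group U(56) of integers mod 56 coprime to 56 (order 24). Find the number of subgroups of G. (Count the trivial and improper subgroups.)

|G| = 24, so by Lagrange every subgroup order divides 24. Divisors: 1, 2, 3, 4, 6, 8, 12, 24.
Subgroups by order — order 1: 1; order 2: 7; order 3: 1; order 4: 7; order 6: 7; order 8: 1; order 12: 7; order 24: 1.
Total: 1 + 7 + 1 + 7 + 7 + 1 + 7 + 1 = 32.

32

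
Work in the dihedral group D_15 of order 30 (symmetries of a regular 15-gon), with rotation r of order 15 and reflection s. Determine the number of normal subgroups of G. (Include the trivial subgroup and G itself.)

5

G has 28 subgroups. Checking conjugation-invariance by order — order 1: 1/1 normal; order 2: 0/15 normal; order 3: 1/1 normal; order 5: 1/1 normal; order 6: 0/5 normal; order 10: 0/3 normal; order 15: 1/1 normal; order 30: 1/1 normal.
Total normal subgroups: 5.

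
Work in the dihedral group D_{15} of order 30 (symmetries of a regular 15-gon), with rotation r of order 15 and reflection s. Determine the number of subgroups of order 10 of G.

3

|G| = 30 and 10 | 30, so subgroups of order 10 are possible by Lagrange.
The subgroups of order 10 are: {e, r^3, r^6, r^9, r^12, rs, r^4s, r^7s, r^10s, r^13s}; {e, r^3, r^6, r^9, r^12, r^2s, r^5s, r^8s, r^11s, r^14s}; {e, r^3, r^6, r^9, r^12, s, r^3s, r^6s, r^9s, r^12s}.
So G has 3 subgroups of order 10.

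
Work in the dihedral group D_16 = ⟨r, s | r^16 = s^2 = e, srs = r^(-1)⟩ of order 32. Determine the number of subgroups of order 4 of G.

|G| = 32 and 4 | 32, so subgroups of order 4 are possible by Lagrange.
The subgroups of order 4 are: {e, r^8, r^2s, r^10s}; {e, r^8, r^3s, r^11s}; {e, r^4, r^8, r^12}; {e, r^8, r^4s, r^12s}; … (9 in all).
So G has 9 subgroups of order 4.

9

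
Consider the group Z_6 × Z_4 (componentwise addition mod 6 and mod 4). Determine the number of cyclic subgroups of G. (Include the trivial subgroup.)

12

Group the elements of G by the cyclic subgroup they generate; each cyclic subgroup of order d accounts for φ(d) elements.
Cyclic subgroups by order — order 1: 1; order 2: 3; order 3: 1; order 4: 2; order 6: 3; order 12: 2.
Total: 12.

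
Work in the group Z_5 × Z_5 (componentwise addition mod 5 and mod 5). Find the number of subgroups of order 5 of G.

|G| = 25 and 5 | 25, so subgroups of order 5 are possible by Lagrange.
The subgroups of order 5 are: {(0,0), (0,1), (0,2), (0,3), (0,4)}; {(0,0), (1,0), (2,0), (3,0), (4,0)}; {(0,0), (1,1), (2,2), (3,3), (4,4)}; {(0,0), (1,2), (2,4), (3,1), (4,3)}; … (6 in all).
So G has 6 subgroups of order 5.

6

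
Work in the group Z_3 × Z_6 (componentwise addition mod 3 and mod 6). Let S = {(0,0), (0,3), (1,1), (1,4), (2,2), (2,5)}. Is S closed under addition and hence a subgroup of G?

|S| = 6 divides |G| = 18, consistent with Lagrange.
S contains the identity, every element's inverse is in S, and S is closed under +: it is a subgroup.
In fact S = ⟨(2,5)⟩.

Yes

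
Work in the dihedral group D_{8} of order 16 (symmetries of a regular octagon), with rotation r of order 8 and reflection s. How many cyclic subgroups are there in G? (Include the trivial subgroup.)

12

Group the elements of G by the cyclic subgroup they generate; each cyclic subgroup of order d accounts for φ(d) elements.
Cyclic subgroups by order — order 1: 1; order 2: 9; order 4: 1; order 8: 1.
Total: 12.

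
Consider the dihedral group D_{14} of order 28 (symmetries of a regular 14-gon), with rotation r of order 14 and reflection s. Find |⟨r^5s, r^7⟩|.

|⟨r^5s⟩| = 2 and |⟨r^7⟩| = 2, so |H| is a multiple of lcm(2, 2) = 2 and divides |G| = 28.
Closing under the operation: H = {e, r^7, r^5s, r^12s}, so |H| = 4.

4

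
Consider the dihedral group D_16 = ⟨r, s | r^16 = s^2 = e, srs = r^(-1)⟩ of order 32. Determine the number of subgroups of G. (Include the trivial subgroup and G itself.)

|G| = 32, so by Lagrange every subgroup order divides 32. Divisors: 1, 2, 4, 8, 16, 32.
Subgroups by order — order 1: 1; order 2: 17; order 4: 9; order 8: 5; order 16: 3; order 32: 1.
Total: 1 + 17 + 9 + 5 + 3 + 1 = 36.

36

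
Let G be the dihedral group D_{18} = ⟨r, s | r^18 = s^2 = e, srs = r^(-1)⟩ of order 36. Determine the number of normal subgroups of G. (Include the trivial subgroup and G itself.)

G has 45 subgroups. Checking conjugation-invariance by order — order 1: 1/1 normal; order 2: 1/19 normal; order 3: 1/1 normal; order 4: 0/9 normal; order 6: 1/7 normal; order 9: 1/1 normal; order 12: 0/3 normal; order 18: 3/3 normal; order 36: 1/1 normal.
Total normal subgroups: 9.

9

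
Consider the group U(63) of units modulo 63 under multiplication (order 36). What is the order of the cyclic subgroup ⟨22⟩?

Compute successive powers of 22 mod 63: 22, 43, 1; 22^3 ≡ 1 (mod 63).
So |⟨22⟩| = 3.

3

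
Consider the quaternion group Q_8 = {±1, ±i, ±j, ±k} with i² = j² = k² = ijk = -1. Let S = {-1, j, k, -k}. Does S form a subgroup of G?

The identity 1 ∉ S, so S is not a subgroup.

No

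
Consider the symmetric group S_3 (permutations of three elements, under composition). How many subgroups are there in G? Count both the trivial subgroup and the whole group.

|G| = 6, so by Lagrange every subgroup order divides 6. Divisors: 1, 2, 3, 6.
Subgroups by order — order 1: 1; order 2: 3; order 3: 1; order 6: 1.
Total: 1 + 3 + 1 + 1 = 6.

6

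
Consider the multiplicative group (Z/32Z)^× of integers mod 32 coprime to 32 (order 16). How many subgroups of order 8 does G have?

|G| = 16 and 8 | 16, so subgroups of order 8 are possible by Lagrange.
The subgroups of order 8 are: {1, 3, 9, 11, 17, 19, 25, 27}; {1, 5, 9, 13, 17, 21, 25, 29}; {1, 7, 9, 15, 17, 23, 25, 31}.
So G has 3 subgroups of order 8.

3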